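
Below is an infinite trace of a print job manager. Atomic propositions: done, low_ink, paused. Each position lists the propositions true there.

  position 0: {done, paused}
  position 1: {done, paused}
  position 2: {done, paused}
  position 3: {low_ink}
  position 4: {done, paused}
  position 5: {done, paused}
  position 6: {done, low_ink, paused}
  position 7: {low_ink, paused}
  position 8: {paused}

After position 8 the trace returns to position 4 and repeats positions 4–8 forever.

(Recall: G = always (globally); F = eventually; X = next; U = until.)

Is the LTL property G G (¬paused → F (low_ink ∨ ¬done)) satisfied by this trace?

Satisfied

G (¬paused → F (low_ink ∨ ¬done)) holds at every position 0..8, and those are all positions ever visited, so G G (¬paused → F (low_ink ∨ ¬done)) holds.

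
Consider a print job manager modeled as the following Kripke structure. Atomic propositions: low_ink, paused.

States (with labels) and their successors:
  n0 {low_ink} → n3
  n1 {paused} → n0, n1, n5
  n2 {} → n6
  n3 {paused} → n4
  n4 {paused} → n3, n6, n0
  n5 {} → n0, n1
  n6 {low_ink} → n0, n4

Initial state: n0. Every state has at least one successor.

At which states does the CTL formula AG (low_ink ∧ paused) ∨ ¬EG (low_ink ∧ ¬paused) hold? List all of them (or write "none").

{n0, n1, n2, n3, n4, n5, n6}

States satisfying low_ink ∧ paused: ∅.
States satisfying AG (low_ink ∧ paused): ∅.
States satisfying low_ink ∧ ¬paused: {n0, n6}.
States satisfying EG (low_ink ∧ ¬paused): ∅.
States satisfying ¬EG (low_ink ∧ ¬paused): {n0, n1, n2, n3, n4, n5, n6}.
States satisfying AG (low_ink ∧ paused) ∨ ¬EG (low_ink ∧ ¬paused): {n0, n1, n2, n3, n4, n5, n6}.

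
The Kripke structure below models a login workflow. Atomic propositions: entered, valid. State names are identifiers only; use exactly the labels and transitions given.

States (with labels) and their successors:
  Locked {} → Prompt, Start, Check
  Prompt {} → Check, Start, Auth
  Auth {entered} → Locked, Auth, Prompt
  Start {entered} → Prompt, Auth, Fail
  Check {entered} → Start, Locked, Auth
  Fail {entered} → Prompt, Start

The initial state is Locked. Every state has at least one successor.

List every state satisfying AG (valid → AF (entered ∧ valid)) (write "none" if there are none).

{Locked, Prompt, Auth, Start, Check, Fail}

States satisfying valid → AF (entered ∧ valid): {Locked, Prompt, Auth, Start, Check, Fail}.
States satisfying AG (valid → AF (entered ∧ valid)): {Locked, Prompt, Auth, Start, Check, Fail}.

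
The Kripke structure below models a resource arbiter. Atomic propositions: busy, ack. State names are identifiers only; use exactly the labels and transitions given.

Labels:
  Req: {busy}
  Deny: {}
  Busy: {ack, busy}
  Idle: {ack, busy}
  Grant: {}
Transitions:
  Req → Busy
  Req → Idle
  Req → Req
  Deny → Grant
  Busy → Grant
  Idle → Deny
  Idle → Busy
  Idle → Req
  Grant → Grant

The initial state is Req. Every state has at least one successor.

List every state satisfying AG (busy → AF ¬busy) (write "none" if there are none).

{Deny, Busy, Grant}

States satisfying busy → AF ¬busy: {Deny, Busy, Grant}.
States satisfying AG (busy → AF ¬busy): {Deny, Busy, Grant}.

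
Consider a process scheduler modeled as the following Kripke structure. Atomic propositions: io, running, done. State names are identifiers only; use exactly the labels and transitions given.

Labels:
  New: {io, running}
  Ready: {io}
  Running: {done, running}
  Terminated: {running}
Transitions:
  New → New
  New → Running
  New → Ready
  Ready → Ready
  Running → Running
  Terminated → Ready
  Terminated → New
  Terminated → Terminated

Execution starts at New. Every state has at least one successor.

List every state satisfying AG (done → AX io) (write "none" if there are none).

{Ready}

States satisfying done → AX io: {New, Ready, Terminated}.
States satisfying AG (done → AX io): {Ready}.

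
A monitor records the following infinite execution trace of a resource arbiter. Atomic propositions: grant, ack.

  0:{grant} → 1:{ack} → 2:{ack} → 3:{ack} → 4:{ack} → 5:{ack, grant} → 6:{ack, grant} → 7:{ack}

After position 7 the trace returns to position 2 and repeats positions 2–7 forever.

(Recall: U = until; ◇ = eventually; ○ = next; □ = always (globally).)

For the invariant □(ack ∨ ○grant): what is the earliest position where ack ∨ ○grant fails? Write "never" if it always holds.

At position 0 the labels are {grant} and the next position 1 has {ack}, so ack ∨ ○grant is false there. This is the first violation.

0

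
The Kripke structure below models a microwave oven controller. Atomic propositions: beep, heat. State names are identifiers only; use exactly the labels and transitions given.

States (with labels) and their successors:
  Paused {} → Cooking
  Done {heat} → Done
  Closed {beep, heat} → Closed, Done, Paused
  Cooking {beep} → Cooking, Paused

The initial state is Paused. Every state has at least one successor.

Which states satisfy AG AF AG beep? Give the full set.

States satisfying AF AG beep: ∅.
States satisfying AG AF AG beep: ∅.

none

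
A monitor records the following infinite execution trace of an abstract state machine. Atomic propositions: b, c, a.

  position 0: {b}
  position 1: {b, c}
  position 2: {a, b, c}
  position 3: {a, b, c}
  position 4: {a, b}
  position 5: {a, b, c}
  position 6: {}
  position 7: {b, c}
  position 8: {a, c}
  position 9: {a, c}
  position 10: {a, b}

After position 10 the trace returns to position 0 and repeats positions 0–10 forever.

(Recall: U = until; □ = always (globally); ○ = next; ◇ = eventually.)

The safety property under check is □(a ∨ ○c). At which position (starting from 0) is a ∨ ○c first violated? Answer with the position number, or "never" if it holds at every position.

a ∨ ○c holds at every position 0..10, and those are all the positions the trace ever visits, so the invariant □(a ∨ ○c) is never violated.

never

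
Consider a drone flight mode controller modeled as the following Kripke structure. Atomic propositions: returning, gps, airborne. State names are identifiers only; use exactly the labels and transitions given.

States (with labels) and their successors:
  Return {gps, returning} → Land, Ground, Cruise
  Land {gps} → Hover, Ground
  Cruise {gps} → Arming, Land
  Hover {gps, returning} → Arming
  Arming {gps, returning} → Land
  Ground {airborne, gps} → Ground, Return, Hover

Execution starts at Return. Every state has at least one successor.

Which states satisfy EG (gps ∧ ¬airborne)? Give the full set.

{Return, Land, Cruise, Hover, Arming}

States satisfying gps ∧ ¬airborne: {Return, Land, Cruise, Hover, Arming}.
States satisfying EG (gps ∧ ¬airborne): {Return, Land, Cruise, Hover, Arming}.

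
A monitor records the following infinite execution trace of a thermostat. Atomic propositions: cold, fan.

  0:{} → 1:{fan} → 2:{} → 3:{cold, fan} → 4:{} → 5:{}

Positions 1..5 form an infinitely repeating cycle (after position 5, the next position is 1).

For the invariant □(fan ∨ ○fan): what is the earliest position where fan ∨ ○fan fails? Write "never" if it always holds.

Check fan ∨ ○fan at each position in order: 0 ✓, 1 ✓, 2 ✓, 3 ✓.
At position 4 the labels are {} and the next position 5 has {}, so fan ∨ ○fan is false there. This is the first violation.

4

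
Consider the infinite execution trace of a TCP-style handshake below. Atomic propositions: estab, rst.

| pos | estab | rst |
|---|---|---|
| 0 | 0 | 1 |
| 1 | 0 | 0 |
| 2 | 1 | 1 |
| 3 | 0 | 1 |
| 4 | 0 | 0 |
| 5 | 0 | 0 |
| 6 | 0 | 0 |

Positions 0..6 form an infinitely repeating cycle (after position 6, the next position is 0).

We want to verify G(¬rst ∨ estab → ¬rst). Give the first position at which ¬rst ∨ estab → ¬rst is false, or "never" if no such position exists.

Check ¬rst ∨ estab → ¬rst at each position in order: 0 ✓, 1 ✓.
At position 2 the labels are {estab, rst}, so ¬rst ∨ estab → ¬rst is false there. This is the first violation.

2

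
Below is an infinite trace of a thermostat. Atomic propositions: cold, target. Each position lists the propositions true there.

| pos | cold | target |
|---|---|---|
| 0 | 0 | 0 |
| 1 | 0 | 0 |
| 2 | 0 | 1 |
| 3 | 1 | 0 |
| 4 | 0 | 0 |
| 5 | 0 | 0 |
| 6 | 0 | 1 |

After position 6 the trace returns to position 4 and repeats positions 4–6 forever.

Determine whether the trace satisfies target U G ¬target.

Walking from position 0: at position 0, G ¬target has not yet held and target fails, so target U G ¬target is false.

Does not hold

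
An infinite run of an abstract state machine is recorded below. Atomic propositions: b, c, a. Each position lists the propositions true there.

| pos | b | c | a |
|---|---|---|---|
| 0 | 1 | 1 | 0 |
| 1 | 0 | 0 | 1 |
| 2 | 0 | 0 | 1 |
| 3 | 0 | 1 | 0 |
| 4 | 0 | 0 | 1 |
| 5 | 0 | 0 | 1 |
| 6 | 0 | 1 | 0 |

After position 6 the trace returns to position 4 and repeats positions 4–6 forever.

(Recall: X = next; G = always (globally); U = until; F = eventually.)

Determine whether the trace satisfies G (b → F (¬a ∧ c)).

Satisfied

b → F (¬a ∧ c) holds at every position 0..6, and those are all positions ever visited, so G (b → F (¬a ∧ c)) holds.
Positions where b holds: 0.
Check F (¬a ∧ c) at each: 0→ok.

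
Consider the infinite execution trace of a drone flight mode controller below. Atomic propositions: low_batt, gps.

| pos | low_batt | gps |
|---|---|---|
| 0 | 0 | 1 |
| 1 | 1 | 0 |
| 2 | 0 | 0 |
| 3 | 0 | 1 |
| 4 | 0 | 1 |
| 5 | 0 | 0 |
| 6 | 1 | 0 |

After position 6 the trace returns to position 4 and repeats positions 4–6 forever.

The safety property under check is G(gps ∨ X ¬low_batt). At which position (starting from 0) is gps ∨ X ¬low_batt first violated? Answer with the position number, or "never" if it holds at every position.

Check gps ∨ X ¬low_batt at each position in order: 0 ✓, 1 ✓, 2 ✓, 3 ✓, 4 ✓.
At position 5 the labels are {} and the next position 6 has {low_batt}, so gps ∨ X ¬low_batt is false there. This is the first violation.

5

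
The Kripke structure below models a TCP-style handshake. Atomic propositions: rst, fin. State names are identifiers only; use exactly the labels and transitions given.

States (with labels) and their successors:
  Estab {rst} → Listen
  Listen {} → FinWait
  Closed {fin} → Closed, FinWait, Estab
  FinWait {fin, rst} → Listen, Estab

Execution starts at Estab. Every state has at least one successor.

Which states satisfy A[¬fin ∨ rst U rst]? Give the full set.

States satisfying ¬fin ∨ rst: {Estab, Listen, FinWait}.
States satisfying rst: {Estab, FinWait}.
States satisfying A[¬fin ∨ rst U rst]: {Estab, Listen, FinWait}.

{Estab, Listen, FinWait}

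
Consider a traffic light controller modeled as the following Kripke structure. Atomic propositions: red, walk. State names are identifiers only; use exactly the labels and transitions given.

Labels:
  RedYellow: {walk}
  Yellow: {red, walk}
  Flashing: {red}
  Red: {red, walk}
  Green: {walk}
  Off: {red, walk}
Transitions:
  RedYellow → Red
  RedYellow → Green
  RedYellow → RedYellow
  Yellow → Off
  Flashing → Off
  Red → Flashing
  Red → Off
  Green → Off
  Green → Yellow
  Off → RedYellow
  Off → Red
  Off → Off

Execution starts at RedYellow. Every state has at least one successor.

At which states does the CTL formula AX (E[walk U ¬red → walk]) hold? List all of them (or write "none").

States satisfying E[walk U ¬red → walk]: {RedYellow, Yellow, Flashing, Red, Green, Off}.
States satisfying AX (E[walk U ¬red → walk]): {RedYellow, Yellow, Flashing, Red, Green, Off}.

{RedYellow, Yellow, Flashing, Red, Green, Off}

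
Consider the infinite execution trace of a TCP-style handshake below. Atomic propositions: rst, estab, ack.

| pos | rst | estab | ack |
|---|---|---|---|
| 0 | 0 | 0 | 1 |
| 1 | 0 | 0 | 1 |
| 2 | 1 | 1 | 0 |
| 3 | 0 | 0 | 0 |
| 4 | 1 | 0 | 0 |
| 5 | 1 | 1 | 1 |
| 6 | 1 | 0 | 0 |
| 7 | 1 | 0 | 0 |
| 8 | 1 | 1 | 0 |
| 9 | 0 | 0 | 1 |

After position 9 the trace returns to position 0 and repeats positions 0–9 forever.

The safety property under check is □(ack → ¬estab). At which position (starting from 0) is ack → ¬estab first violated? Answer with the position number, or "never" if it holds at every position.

5

Check ack → ¬estab at each position in order: 0 ✓, 1 ✓, 2 ✓, 3 ✓, 4 ✓.
At position 5 the labels are {ack, estab, rst}, so ack → ¬estab is false there. This is the first violation.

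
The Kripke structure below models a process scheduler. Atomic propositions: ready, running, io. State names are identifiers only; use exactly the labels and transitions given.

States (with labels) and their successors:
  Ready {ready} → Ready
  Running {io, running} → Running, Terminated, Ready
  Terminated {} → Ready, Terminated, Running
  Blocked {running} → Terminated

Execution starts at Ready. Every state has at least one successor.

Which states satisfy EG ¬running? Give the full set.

{Ready, Terminated}

States satisfying ¬running: {Ready, Terminated}.
States satisfying EG ¬running: {Ready, Terminated}.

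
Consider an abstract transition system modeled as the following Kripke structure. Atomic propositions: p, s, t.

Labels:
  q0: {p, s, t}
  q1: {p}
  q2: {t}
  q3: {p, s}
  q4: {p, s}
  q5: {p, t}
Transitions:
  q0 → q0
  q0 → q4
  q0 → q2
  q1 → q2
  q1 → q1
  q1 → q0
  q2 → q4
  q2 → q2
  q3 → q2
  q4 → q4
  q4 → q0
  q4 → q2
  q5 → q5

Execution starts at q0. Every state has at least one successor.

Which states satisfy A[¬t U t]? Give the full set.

States satisfying ¬t: {q1, q3, q4}.
States satisfying t: {q0, q2, q5}.
States satisfying A[¬t U t]: {q0, q2, q3, q5}.

{q0, q2, q3, q5}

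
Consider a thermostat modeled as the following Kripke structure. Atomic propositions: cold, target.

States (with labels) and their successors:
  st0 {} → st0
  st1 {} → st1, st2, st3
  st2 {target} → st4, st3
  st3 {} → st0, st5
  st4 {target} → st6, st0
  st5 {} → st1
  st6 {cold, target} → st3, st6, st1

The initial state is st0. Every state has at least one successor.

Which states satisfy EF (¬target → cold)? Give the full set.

States satisfying ¬target → cold: {st2, st4, st6}.
States satisfying EF (¬target → cold): {st1, st2, st3, st4, st5, st6}.

{st1, st2, st3, st4, st5, st6}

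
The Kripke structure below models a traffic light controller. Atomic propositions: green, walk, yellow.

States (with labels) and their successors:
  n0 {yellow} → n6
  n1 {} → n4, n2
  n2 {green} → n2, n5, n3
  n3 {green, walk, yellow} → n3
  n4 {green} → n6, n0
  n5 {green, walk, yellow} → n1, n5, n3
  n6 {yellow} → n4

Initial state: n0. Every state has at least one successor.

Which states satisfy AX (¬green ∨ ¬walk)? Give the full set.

{n0, n1, n4, n6}

States satisfying ¬green ∨ ¬walk: {n0, n1, n2, n4, n6}.
States satisfying AX (¬green ∨ ¬walk): {n0, n1, n4, n6}.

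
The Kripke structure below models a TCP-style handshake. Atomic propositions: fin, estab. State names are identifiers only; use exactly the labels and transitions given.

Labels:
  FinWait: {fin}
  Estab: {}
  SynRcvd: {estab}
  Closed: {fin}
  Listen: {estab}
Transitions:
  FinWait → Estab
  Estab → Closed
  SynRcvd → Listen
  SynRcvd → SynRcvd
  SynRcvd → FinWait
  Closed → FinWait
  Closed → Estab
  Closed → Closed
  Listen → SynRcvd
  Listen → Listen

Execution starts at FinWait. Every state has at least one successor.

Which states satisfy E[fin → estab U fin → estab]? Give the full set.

{Estab, SynRcvd, Listen}

States satisfying fin → estab: {Estab, SynRcvd, Listen}.
States satisfying E[fin → estab U fin → estab]: {Estab, SynRcvd, Listen}.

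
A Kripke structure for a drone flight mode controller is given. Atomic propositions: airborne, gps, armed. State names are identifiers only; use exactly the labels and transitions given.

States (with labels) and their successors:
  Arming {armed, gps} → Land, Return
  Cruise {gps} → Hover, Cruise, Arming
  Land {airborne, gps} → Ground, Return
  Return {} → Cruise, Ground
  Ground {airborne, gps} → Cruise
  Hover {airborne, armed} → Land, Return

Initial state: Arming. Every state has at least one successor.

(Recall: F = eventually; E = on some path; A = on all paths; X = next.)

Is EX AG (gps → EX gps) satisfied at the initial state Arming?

States satisfying AG (gps → EX gps): {Arming, Cruise, Land, Return, Ground, Hover}.
States satisfying EX AG (gps → EX gps): {Arming, Cruise, Land, Return, Ground, Hover}.
Arming ∈ Sat(EX AG (gps → EX gps)).

Holds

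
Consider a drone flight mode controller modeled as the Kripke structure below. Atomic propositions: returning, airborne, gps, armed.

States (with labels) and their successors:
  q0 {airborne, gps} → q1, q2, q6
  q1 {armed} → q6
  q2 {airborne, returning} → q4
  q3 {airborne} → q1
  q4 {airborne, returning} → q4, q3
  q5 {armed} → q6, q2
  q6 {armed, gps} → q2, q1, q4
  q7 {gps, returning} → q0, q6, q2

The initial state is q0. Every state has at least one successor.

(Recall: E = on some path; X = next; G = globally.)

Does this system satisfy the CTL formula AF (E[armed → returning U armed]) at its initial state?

States satisfying E[armed → returning U armed]: {q0, q1, q2, q3, q4, q5, q6, q7}.
States satisfying AF (E[armed → returning U armed]): {q0, q1, q2, q3, q4, q5, q6, q7}.
q0 ∈ Sat(AF (E[armed → returning U armed])).

Holds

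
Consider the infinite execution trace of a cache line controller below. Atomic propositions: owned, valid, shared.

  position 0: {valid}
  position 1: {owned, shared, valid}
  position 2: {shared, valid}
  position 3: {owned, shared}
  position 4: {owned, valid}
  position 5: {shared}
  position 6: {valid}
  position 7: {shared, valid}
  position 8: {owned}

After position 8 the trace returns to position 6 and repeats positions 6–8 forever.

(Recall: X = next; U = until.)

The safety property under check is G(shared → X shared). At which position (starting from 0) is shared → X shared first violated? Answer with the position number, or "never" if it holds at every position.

3

Check shared → X shared at each position in order: 0 ✓, 1 ✓, 2 ✓.
At position 3 the labels are {owned, shared} and the next position 4 has {owned, valid}, so shared → X shared is false there. This is the first violation.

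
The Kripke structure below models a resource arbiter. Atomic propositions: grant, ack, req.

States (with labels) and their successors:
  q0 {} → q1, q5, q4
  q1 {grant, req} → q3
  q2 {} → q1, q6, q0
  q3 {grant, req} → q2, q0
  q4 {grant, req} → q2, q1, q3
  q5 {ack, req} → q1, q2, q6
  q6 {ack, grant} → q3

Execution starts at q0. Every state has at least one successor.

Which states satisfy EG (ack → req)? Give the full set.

{q0, q1, q2, q3, q4, q5}

States satisfying ack → req: {q0, q1, q2, q3, q4, q5}.
States satisfying EG (ack → req): {q0, q1, q2, q3, q4, q5}.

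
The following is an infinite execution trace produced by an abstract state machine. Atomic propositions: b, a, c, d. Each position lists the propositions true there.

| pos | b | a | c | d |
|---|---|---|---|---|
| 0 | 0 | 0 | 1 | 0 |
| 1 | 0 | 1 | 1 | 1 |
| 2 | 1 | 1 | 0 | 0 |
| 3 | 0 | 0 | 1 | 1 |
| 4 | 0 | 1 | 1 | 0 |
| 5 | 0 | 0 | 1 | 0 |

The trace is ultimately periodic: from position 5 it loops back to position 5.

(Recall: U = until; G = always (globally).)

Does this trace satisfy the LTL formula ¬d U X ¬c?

Yes

Walking from position 0: X ¬c first holds at position 1, and ¬d holds at every earlier position along the way, so ¬d U X ¬c holds.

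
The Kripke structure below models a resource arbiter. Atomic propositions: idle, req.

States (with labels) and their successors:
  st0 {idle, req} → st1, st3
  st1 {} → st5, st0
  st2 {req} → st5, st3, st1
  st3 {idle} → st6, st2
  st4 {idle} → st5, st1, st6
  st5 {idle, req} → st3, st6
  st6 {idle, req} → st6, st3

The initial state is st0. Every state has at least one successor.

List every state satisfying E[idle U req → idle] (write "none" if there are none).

States satisfying idle: {st0, st3, st4, st5, st6}.
States satisfying req → idle: {st0, st1, st3, st4, st5, st6}.
States satisfying E[idle U req → idle]: {st0, st1, st3, st4, st5, st6}.

{st0, st1, st3, st4, st5, st6}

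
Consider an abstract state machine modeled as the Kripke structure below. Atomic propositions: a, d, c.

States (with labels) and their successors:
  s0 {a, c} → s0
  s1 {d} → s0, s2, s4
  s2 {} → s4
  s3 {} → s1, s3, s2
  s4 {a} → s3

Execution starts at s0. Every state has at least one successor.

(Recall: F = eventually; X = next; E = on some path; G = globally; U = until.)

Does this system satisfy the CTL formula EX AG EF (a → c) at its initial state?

States satisfying AG EF (a → c): {s0, s1, s2, s3, s4}.
States satisfying EX AG EF (a → c): {s0, s1, s2, s3, s4}.
s0 ∈ Sat(EX AG EF (a → c)).

Holds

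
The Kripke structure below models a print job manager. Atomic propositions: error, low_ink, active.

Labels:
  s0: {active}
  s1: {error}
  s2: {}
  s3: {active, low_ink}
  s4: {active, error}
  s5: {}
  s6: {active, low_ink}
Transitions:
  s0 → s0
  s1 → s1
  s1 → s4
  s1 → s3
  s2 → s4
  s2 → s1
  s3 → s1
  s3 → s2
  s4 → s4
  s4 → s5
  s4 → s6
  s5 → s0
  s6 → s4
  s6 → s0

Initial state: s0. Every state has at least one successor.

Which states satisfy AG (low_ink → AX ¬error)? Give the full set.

{s0, s5}

States satisfying low_ink → AX ¬error: {s0, s1, s2, s4, s5}.
States satisfying AG (low_ink → AX ¬error): {s0, s5}.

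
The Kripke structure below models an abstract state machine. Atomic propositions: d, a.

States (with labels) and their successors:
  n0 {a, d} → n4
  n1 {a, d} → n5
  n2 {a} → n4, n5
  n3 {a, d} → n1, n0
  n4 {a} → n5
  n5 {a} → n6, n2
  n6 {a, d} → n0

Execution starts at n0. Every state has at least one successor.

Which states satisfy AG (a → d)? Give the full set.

States satisfying a → d: {n0, n1, n3, n6}.
States satisfying AG (a → d): ∅.

none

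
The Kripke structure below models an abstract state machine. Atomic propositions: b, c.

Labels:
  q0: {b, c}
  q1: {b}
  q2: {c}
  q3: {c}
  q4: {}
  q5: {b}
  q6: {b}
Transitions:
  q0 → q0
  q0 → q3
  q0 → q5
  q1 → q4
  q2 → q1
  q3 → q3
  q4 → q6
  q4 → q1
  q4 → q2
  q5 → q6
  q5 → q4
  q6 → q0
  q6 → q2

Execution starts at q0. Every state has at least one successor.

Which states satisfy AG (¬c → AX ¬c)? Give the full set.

States satisfying ¬c → AX ¬c: {q0, q1, q2, q3, q5}.
States satisfying AG (¬c → AX ¬c): {q3}.

{q3}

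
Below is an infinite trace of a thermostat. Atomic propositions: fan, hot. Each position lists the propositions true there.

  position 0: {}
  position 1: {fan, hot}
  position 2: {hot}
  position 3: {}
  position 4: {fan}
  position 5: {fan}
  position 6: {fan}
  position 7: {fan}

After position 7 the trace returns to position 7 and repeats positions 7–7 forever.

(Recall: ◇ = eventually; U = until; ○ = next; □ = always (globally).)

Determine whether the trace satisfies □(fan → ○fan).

fan → ○fan must hold at every position from 0 onward. It fails at position 1, so □(fan → ○fan) is false.
Positions where fan holds: 1, 4, 5, 6, 7.
Check ○fan at each: 1→fails, 4→ok, 5→ok, 6→ok, 7→ok.

No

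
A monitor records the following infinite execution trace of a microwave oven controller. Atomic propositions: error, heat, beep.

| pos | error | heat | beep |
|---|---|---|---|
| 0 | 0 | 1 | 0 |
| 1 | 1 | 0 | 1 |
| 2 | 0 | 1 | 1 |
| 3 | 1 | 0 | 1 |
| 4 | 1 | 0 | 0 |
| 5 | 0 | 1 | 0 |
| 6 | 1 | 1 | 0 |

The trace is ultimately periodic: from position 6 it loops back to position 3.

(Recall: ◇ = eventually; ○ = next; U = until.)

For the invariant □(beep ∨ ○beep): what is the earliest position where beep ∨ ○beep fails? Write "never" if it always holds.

4

Check beep ∨ ○beep at each position in order: 0 ✓, 1 ✓, 2 ✓, 3 ✓.
At position 4 the labels are {error} and the next position 5 has {heat}, so beep ∨ ○beep is false there. This is the first violation.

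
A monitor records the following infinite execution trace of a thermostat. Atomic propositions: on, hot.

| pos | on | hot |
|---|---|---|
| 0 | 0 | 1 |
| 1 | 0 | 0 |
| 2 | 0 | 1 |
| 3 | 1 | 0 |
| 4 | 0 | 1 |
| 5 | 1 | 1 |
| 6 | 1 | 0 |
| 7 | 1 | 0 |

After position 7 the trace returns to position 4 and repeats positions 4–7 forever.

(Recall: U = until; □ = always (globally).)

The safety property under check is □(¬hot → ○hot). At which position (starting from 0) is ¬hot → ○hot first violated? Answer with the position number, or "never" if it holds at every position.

6

Check ¬hot → ○hot at each position in order: 0 ✓, 1 ✓, 2 ✓, 3 ✓, 4 ✓, 5 ✓.
At position 6 the labels are {on} and the next position 7 has {on}, so ¬hot → ○hot is false there. This is the first violation.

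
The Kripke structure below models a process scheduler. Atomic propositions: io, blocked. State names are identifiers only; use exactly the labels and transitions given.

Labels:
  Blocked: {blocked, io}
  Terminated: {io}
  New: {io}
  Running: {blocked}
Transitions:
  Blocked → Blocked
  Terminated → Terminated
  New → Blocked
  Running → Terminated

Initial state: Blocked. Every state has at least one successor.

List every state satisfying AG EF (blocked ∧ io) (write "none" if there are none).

States satisfying EF (blocked ∧ io): {Blocked, New}.
States satisfying AG EF (blocked ∧ io): {Blocked, New}.

{Blocked, New}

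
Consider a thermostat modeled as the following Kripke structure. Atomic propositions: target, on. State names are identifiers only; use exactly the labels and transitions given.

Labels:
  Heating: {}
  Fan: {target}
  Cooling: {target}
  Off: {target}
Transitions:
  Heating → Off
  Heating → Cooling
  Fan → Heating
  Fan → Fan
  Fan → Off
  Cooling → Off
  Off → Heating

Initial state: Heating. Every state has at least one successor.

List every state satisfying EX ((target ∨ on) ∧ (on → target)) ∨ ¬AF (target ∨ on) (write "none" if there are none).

States satisfying (target ∨ on) ∧ (on → target): {Fan, Cooling, Off}.
States satisfying EX ((target ∨ on) ∧ (on → target)): {Heating, Fan, Cooling}.
States satisfying target ∨ on: {Fan, Cooling, Off}.
States satisfying AF (target ∨ on): {Heating, Fan, Cooling, Off}.
States satisfying ¬AF (target ∨ on): ∅.
States satisfying EX ((target ∨ on) ∧ (on → target)) ∨ ¬AF (target ∨ on): {Heating, Fan, Cooling}.

{Heating, Fan, Cooling}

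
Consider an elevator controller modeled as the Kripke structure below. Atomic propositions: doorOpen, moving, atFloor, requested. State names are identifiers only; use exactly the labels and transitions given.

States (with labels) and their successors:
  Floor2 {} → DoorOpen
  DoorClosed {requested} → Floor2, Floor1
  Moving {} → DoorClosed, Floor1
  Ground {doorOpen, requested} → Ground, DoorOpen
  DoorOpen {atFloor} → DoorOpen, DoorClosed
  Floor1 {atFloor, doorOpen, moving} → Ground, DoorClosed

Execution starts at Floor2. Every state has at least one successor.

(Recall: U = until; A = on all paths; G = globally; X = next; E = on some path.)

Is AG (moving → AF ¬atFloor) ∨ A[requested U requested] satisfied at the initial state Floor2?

Yes

States satisfying moving → AF ¬atFloor: {Floor2, DoorClosed, Moving, Ground, DoorOpen, Floor1}.
States satisfying AG (moving → AF ¬atFloor): {Floor2, DoorClosed, Moving, Ground, DoorOpen, Floor1}.
States satisfying requested: {DoorClosed, Ground}.
States satisfying A[requested U requested]: {DoorClosed, Ground}.
States satisfying AG (moving → AF ¬atFloor) ∨ A[requested U requested]: {Floor2, DoorClosed, Moving, Ground, DoorOpen, Floor1}.
Floor2 ∈ Sat(AG (moving → AF ¬atFloor) ∨ A[requested U requested]).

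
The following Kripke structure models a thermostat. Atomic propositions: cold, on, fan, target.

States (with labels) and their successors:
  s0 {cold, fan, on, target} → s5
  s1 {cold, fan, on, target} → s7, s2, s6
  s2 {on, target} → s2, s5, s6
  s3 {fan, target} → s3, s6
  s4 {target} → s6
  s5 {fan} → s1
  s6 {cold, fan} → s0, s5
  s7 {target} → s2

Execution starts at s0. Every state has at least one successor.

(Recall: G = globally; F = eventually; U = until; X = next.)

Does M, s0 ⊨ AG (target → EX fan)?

Does not hold

States satisfying target → EX fan: {s0, s1, s2, s3, s4, s5, s6}.
States satisfying AG (target → EX fan): ∅.
s7 is reachable from s0 and violates target → EX fan, so AG fails at s0.
s0 ∉ Sat(AG (target → EX fan)).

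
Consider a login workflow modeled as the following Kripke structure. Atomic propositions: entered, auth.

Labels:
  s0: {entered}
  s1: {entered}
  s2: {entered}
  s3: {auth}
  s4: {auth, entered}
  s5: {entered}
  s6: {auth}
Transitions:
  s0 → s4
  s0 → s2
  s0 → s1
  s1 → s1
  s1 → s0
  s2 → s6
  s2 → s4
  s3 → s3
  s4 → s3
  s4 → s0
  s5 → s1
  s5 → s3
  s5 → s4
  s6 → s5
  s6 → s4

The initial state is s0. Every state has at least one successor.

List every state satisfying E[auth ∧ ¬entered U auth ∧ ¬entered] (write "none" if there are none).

{s3, s6}

States satisfying auth ∧ ¬entered: {s3, s6}.
States satisfying E[auth ∧ ¬entered U auth ∧ ¬entered]: {s3, s6}.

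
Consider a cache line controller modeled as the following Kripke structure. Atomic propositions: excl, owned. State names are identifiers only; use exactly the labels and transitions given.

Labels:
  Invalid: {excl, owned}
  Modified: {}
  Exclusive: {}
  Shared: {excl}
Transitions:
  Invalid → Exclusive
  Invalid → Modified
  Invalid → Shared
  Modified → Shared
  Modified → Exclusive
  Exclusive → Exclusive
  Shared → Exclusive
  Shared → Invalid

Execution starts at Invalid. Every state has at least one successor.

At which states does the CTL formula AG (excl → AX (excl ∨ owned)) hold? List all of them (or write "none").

States satisfying excl → AX (excl ∨ owned): {Modified, Exclusive}.
States satisfying AG (excl → AX (excl ∨ owned)): {Exclusive}.

{Exclusive}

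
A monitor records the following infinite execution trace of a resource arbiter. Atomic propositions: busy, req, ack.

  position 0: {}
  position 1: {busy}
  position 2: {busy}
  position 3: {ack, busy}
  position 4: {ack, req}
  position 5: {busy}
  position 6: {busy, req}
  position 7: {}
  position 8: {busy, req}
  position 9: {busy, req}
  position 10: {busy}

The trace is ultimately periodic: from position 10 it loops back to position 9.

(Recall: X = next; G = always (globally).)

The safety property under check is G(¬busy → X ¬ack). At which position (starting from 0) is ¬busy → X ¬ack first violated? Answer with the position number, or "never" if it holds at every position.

never

¬busy → X ¬ack holds at every position 0..10, and those are all the positions the trace ever visits, so the invariant G(¬busy → X ¬ack) is never violated.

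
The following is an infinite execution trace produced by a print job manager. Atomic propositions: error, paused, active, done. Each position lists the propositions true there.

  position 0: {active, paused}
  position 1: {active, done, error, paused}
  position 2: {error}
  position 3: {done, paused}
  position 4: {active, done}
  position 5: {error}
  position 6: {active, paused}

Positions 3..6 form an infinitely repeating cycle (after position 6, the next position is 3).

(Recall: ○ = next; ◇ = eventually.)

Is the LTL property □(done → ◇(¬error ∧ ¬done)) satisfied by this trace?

done → ◇(¬error ∧ ¬done) holds at every position 0..6, and those are all positions ever visited, so □(done → ◇(¬error ∧ ¬done)) holds.
Positions where done holds: 1, 3, 4.
Check ◇(¬error ∧ ¬done) at each: 1→ok, 3→ok, 4→ok.

Yes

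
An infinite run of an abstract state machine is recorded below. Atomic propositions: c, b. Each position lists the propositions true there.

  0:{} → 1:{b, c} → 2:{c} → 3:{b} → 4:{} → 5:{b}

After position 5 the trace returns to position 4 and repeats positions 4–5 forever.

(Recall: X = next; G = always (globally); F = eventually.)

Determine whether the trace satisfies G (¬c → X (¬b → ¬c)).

Satisfied

¬c → X (¬b → ¬c) holds at every position 0..5, and those are all positions ever visited, so G (¬c → X (¬b → ¬c)) holds.
Positions where ¬c holds: 0, 3, 4, 5.
Check X (¬b → ¬c) at each: 0→ok, 3→ok, 4→ok, 5→ok.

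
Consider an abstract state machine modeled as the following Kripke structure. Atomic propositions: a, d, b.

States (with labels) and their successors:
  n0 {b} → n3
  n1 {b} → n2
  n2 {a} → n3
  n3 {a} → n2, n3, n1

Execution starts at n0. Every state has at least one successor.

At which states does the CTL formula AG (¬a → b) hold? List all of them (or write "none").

States satisfying ¬a → b: {n0, n1, n2, n3}.
States satisfying AG (¬a → b): {n0, n1, n2, n3}.

{n0, n1, n2, n3}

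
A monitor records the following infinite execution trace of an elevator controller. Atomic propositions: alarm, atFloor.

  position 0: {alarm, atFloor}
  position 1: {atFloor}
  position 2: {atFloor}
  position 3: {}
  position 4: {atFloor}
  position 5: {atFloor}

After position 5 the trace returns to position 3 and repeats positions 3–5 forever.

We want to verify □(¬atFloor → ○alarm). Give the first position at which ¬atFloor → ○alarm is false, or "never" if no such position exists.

Check ¬atFloor → ○alarm at each position in order: 0 ✓, 1 ✓, 2 ✓.
At position 3 the labels are {} and the next position 4 has {atFloor}, so ¬atFloor → ○alarm is false there. This is the first violation.

3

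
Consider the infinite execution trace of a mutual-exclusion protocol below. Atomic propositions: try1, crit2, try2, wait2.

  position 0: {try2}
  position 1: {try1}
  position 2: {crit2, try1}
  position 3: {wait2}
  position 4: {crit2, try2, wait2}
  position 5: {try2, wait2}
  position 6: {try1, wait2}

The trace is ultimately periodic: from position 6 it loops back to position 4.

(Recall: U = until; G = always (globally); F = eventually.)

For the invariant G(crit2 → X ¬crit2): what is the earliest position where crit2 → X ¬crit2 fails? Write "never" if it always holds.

crit2 → X ¬crit2 holds at every position 0..6, and those are all the positions the trace ever visits, so the invariant G(crit2 → X ¬crit2) is never violated.

never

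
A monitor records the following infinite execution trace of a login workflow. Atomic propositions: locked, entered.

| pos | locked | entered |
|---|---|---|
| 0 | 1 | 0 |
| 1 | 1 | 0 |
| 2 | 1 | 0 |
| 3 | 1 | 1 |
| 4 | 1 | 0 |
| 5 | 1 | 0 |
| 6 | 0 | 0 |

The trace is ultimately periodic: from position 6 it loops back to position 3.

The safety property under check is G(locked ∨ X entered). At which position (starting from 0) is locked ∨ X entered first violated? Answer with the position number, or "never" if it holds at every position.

locked ∨ X entered holds at every position 0..6, and those are all the positions the trace ever visits, so the invariant G(locked ∨ X entered) is never violated.

never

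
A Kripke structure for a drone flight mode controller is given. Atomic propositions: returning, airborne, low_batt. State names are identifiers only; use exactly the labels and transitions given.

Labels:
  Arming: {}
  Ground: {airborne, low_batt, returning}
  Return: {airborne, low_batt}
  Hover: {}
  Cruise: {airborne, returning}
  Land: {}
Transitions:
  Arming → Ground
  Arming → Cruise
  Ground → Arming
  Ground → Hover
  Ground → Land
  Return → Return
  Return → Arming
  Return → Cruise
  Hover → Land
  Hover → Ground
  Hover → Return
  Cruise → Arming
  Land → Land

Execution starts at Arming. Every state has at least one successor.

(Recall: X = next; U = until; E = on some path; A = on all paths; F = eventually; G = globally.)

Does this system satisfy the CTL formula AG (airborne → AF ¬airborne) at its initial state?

States satisfying airborne → AF ¬airborne: {Arming, Ground, Hover, Cruise, Land}.
States satisfying AG (airborne → AF ¬airborne): {Land}.
Return is reachable from Arming and violates airborne → AF ¬airborne, so AG fails at Arming.
Arming ∉ Sat(AG (airborne → AF ¬airborne)).

Violated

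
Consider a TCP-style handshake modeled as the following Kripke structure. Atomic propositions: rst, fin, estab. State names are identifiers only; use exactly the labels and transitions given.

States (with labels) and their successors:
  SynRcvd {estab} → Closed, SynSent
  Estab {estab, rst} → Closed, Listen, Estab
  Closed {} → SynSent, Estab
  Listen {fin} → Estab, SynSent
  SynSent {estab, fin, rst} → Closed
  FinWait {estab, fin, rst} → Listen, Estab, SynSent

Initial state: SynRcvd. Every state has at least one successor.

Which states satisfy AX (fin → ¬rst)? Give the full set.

{Estab, SynSent}

States satisfying fin → ¬rst: {SynRcvd, Estab, Closed, Listen}.
States satisfying AX (fin → ¬rst): {Estab, SynSent}.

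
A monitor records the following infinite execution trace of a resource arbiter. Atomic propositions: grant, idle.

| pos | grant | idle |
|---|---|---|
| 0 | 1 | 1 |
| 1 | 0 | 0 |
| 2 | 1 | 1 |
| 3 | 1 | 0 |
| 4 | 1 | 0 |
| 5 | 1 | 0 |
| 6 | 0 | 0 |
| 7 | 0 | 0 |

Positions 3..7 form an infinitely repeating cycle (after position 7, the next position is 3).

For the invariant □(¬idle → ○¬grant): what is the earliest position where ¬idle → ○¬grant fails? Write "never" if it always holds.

1

Check ¬idle → ○¬grant at each position in order: 0 ✓.
At position 1 the labels are {} and the next position 2 has {grant, idle}, so ¬idle → ○¬grant is false there. This is the first violation.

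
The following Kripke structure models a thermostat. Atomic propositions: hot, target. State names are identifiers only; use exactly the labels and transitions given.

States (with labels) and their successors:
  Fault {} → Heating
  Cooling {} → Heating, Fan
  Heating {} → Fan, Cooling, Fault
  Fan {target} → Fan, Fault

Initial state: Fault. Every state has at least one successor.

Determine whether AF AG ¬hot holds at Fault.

States satisfying AG ¬hot: {Fault, Cooling, Heating, Fan}.
States satisfying AF AG ¬hot: {Fault, Cooling, Heating, Fan}.
Fault ∈ Sat(AF AG ¬hot).

Satisfied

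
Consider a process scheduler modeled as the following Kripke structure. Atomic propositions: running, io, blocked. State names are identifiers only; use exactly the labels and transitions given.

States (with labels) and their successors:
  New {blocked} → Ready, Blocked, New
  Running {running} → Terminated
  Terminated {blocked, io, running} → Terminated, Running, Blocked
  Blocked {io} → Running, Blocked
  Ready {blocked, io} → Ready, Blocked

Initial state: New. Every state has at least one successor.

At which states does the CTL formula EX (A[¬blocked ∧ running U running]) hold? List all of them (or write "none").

States satisfying A[¬blocked ∧ running U running]: {Running, Terminated}.
States satisfying EX (A[¬blocked ∧ running U running]): {Running, Terminated, Blocked}.

{Running, Terminated, Blocked}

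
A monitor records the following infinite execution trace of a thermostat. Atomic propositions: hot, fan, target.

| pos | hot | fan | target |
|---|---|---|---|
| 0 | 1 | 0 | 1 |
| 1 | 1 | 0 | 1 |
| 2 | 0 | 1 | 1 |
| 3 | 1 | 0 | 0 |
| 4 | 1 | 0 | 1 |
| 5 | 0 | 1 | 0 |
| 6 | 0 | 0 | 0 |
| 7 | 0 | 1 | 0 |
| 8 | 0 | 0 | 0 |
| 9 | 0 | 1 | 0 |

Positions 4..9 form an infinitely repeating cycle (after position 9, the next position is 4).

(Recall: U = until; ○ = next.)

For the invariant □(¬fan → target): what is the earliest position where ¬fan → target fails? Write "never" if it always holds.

3

Check ¬fan → target at each position in order: 0 ✓, 1 ✓, 2 ✓.
At position 3 the labels are {hot}, so ¬fan → target is false there. This is the first violation.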